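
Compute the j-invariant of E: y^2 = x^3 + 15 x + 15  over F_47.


Delta = -16(4 a^3 + 27 b^2) mod 47 = 8
-1728 * (4 a)^3 = -1728 * (4*15)^3 mod 47 = 9
j = 9 * 8^(-1) mod 47 = 7

j = 7 (mod 47)


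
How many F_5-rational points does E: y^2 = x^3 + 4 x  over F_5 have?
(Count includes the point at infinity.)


For each x in F_5, count y with y^2 = x^3 + 4 x + 0 mod 5:
  x = 0: RHS = 0, y in [0]  -> 1 point(s)
  x = 1: RHS = 0, y in [0]  -> 1 point(s)
  x = 2: RHS = 1, y in [1, 4]  -> 2 point(s)
  x = 3: RHS = 4, y in [2, 3]  -> 2 point(s)
  x = 4: RHS = 0, y in [0]  -> 1 point(s)
Affine points: 7. Add the point at infinity: total = 8.

#E(F_5) = 8


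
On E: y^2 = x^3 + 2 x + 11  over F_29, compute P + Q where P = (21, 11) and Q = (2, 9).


P != Q, so use the chord formula.
s = (y2 - y1) / (x2 - x1) = (27) / (10) mod 29 = 23
x3 = s^2 - x1 - x2 mod 29 = 23^2 - 21 - 2 = 13
y3 = s (x1 - x3) - y1 mod 29 = 23 * (21 - 13) - 11 = 28

P + Q = (13, 28)


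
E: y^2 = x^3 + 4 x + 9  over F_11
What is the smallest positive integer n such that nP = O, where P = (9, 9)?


Compute successive multiples of P until we hit O:
  1P = (9, 9)
  2P = (9, 2)
  3P = O

ord(P) = 3


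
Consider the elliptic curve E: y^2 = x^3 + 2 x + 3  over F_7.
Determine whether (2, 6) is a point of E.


Check whether y^2 = x^3 + 2 x + 3 (mod 7) for (x, y) = (2, 6).
LHS: y^2 = 6^2 mod 7 = 1
RHS: x^3 + 2 x + 3 = 2^3 + 2*2 + 3 mod 7 = 1
LHS = RHS

Yes, on the curve


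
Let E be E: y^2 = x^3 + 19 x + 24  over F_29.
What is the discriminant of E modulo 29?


4 a^3 + 27 b^2 = 4*19^3 + 27*24^2 = 27436 + 15552 = 42988
Delta = -16 * (42988) = -687808
Delta mod 29 = 14

Delta = 14 (mod 29)


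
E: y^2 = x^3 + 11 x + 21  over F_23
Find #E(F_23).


For each x in F_23, count y with y^2 = x^3 + 11 x + 21 mod 23:
  x = 3: RHS = 12, y in [9, 14]  -> 2 point(s)
  x = 6: RHS = 4, y in [2, 21]  -> 2 point(s)
  x = 7: RHS = 4, y in [2, 21]  -> 2 point(s)
  x = 8: RHS = 0, y in [0]  -> 1 point(s)
  x = 10: RHS = 4, y in [2, 21]  -> 2 point(s)
  x = 11: RHS = 1, y in [1, 22]  -> 2 point(s)
  x = 12: RHS = 18, y in [8, 15]  -> 2 point(s)
  x = 18: RHS = 2, y in [5, 18]  -> 2 point(s)
  x = 22: RHS = 9, y in [3, 20]  -> 2 point(s)
Affine points: 17. Add the point at infinity: total = 18.

#E(F_23) = 18


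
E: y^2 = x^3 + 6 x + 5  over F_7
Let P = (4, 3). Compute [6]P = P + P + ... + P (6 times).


k = 6 = 110_2 (binary, LSB first: 011)
Double-and-add from P = (4, 3):
  bit 0 = 0: acc unchanged = O
  bit 1 = 1: acc = O + (3, 6) = (3, 6)
  bit 2 = 1: acc = (3, 6) + (2, 2) = (4, 4)

6P = (4, 4)


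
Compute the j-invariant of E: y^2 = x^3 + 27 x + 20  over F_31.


Delta = -16(4 a^3 + 27 b^2) mod 31 = 29
-1728 * (4 a)^3 = -1728 * (4*27)^3 mod 31 = 30
j = 30 * 29^(-1) mod 31 = 16

j = 16 (mod 31)


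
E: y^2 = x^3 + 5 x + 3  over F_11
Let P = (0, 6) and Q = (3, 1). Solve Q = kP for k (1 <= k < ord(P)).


Enumerate multiples of P until we hit Q = (3, 1):
  1P = (0, 6)
  2P = (3, 1)
Match found at i = 2.

k = 2


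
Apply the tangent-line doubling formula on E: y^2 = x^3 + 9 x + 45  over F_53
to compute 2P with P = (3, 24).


Doubling: s = (3 x1^2 + a) / (2 y1)
s = (3*3^2 + 9) / (2*24) mod 53 = 14
x3 = s^2 - 2 x1 mod 53 = 14^2 - 2*3 = 31
y3 = s (x1 - x3) - y1 mod 53 = 14 * (3 - 31) - 24 = 8

2P = (31, 8)


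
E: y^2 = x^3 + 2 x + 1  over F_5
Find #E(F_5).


For each x in F_5, count y with y^2 = x^3 + 2 x + 1 mod 5:
  x = 0: RHS = 1, y in [1, 4]  -> 2 point(s)
  x = 1: RHS = 4, y in [2, 3]  -> 2 point(s)
  x = 3: RHS = 4, y in [2, 3]  -> 2 point(s)
Affine points: 6. Add the point at infinity: total = 7.

#E(F_5) = 7


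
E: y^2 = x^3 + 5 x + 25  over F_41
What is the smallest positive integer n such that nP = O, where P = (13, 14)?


Compute successive multiples of P until we hit O:
  1P = (13, 14)
  2P = (13, 27)
  3P = O

ord(P) = 3


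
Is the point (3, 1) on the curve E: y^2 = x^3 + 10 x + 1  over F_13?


Check whether y^2 = x^3 + 10 x + 1 (mod 13) for (x, y) = (3, 1).
LHS: y^2 = 1^2 mod 13 = 1
RHS: x^3 + 10 x + 1 = 3^3 + 10*3 + 1 mod 13 = 6
LHS != RHS

No, not on the curve


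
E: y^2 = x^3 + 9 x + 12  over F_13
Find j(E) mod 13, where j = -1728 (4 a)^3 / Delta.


Delta = -16(4 a^3 + 27 b^2) mod 13 = 11
-1728 * (4 a)^3 = -1728 * (4*9)^3 mod 13 = 12
j = 12 * 11^(-1) mod 13 = 7

j = 7 (mod 13)


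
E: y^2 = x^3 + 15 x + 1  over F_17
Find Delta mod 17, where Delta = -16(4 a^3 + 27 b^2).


4 a^3 + 27 b^2 = 4*15^3 + 27*1^2 = 13500 + 27 = 13527
Delta = -16 * (13527) = -216432
Delta mod 17 = 12

Delta = 12 (mod 17)


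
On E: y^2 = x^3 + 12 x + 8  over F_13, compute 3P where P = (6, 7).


k = 3 = 11_2 (binary, LSB first: 11)
Double-and-add from P = (6, 7):
  bit 0 = 1: acc = O + (6, 7) = (6, 7)
  bit 1 = 1: acc = (6, 7) + (10, 7) = (10, 6)

3P = (10, 6)


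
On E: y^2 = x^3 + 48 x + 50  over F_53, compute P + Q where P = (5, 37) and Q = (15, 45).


P != Q, so use the chord formula.
s = (y2 - y1) / (x2 - x1) = (8) / (10) mod 53 = 22
x3 = s^2 - x1 - x2 mod 53 = 22^2 - 5 - 15 = 40
y3 = s (x1 - x3) - y1 mod 53 = 22 * (5 - 40) - 37 = 41

P + Q = (40, 41)


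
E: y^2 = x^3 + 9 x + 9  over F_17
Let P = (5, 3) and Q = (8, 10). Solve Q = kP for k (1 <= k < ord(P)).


Enumerate multiples of P until we hit Q = (8, 10):
  1P = (5, 3)
  2P = (16, 13)
  3P = (12, 3)
  4P = (0, 14)
  5P = (8, 7)
  6P = (2, 1)
  7P = (1, 11)
  8P = (15, 0)
  9P = (1, 6)
  10P = (2, 16)
  11P = (8, 10)
Match found at i = 11.

k = 11


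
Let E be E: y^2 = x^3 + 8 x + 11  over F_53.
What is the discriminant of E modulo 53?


4 a^3 + 27 b^2 = 4*8^3 + 27*11^2 = 2048 + 3267 = 5315
Delta = -16 * (5315) = -85040
Delta mod 53 = 25

Delta = 25 (mod 53)


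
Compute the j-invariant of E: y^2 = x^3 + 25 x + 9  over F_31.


Delta = -16(4 a^3 + 27 b^2) mod 31 = 5
-1728 * (4 a)^3 = -1728 * (4*25)^3 mod 31 = 16
j = 16 * 5^(-1) mod 31 = 28

j = 28 (mod 31)


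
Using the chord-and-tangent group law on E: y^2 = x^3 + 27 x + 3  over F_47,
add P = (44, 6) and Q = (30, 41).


P != Q, so use the chord formula.
s = (y2 - y1) / (x2 - x1) = (35) / (33) mod 47 = 21
x3 = s^2 - x1 - x2 mod 47 = 21^2 - 44 - 30 = 38
y3 = s (x1 - x3) - y1 mod 47 = 21 * (44 - 38) - 6 = 26

P + Q = (38, 26)


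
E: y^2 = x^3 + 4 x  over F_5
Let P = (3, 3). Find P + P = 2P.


Doubling: s = (3 x1^2 + a) / (2 y1)
s = (3*3^2 + 4) / (2*3) mod 5 = 1
x3 = s^2 - 2 x1 mod 5 = 1^2 - 2*3 = 0
y3 = s (x1 - x3) - y1 mod 5 = 1 * (3 - 0) - 3 = 0

2P = (0, 0)


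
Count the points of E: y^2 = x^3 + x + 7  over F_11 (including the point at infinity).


For each x in F_11, count y with y^2 = x^3 + 1 x + 7 mod 11:
  x = 1: RHS = 9, y in [3, 8]  -> 2 point(s)
  x = 3: RHS = 4, y in [2, 9]  -> 2 point(s)
  x = 4: RHS = 9, y in [3, 8]  -> 2 point(s)
  x = 5: RHS = 5, y in [4, 7]  -> 2 point(s)
  x = 6: RHS = 9, y in [3, 8]  -> 2 point(s)
  x = 7: RHS = 5, y in [4, 7]  -> 2 point(s)
  x = 10: RHS = 5, y in [4, 7]  -> 2 point(s)
Affine points: 14. Add the point at infinity: total = 15.

#E(F_11) = 15


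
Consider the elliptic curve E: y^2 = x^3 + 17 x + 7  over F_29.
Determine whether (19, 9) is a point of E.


Check whether y^2 = x^3 + 17 x + 7 (mod 29) for (x, y) = (19, 9).
LHS: y^2 = 9^2 mod 29 = 23
RHS: x^3 + 17 x + 7 = 19^3 + 17*19 + 7 mod 29 = 26
LHS != RHS

No, not on the curve


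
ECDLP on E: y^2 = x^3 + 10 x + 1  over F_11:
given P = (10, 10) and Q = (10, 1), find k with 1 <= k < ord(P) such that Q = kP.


Enumerate multiples of P until we hit Q = (10, 1):
  1P = (10, 10)
  2P = (3, 5)
  3P = (3, 6)
  4P = (10, 1)
Match found at i = 4.

k = 4


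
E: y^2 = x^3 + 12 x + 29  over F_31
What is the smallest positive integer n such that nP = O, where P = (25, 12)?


Compute successive multiples of P until we hit O:
  1P = (25, 12)
  2P = (6, 21)
  3P = (18, 1)
  4P = (24, 25)
  5P = (27, 14)
  6P = (11, 2)
  7P = (5, 20)
  8P = (21, 5)
  ... (continuing to 17P)
  17P = O

ord(P) = 17


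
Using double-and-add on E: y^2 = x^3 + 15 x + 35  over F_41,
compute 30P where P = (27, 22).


k = 30 = 11110_2 (binary, LSB first: 01111)
Double-and-add from P = (27, 22):
  bit 0 = 0: acc unchanged = O
  bit 1 = 1: acc = O + (3, 5) = (3, 5)
  bit 2 = 1: acc = (3, 5) + (10, 23) = (7, 14)
  bit 3 = 1: acc = (7, 14) + (13, 34) = (23, 1)
  bit 4 = 1: acc = (23, 1) + (38, 2) = (19, 2)

30P = (19, 2)


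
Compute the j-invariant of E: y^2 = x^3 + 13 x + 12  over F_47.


Delta = -16(4 a^3 + 27 b^2) mod 47 = 36
-1728 * (4 a)^3 = -1728 * (4*13)^3 mod 47 = 12
j = 12 * 36^(-1) mod 47 = 16

j = 16 (mod 47)


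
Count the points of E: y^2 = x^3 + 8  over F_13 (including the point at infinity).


For each x in F_13, count y with y^2 = x^3 + 0 x + 8 mod 13:
  x = 1: RHS = 9, y in [3, 10]  -> 2 point(s)
  x = 2: RHS = 3, y in [4, 9]  -> 2 point(s)
  x = 3: RHS = 9, y in [3, 10]  -> 2 point(s)
  x = 5: RHS = 3, y in [4, 9]  -> 2 point(s)
  x = 6: RHS = 3, y in [4, 9]  -> 2 point(s)
  x = 7: RHS = 0, y in [0]  -> 1 point(s)
  x = 8: RHS = 0, y in [0]  -> 1 point(s)
  x = 9: RHS = 9, y in [3, 10]  -> 2 point(s)
  x = 11: RHS = 0, y in [0]  -> 1 point(s)
Affine points: 15. Add the point at infinity: total = 16.

#E(F_13) = 16


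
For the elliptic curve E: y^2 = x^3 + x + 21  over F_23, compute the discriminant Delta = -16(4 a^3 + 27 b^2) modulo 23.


4 a^3 + 27 b^2 = 4*1^3 + 27*21^2 = 4 + 11907 = 11911
Delta = -16 * (11911) = -190576
Delta mod 23 = 2

Delta = 2 (mod 23)


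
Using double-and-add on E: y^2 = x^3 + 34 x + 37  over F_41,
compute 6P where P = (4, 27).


k = 6 = 110_2 (binary, LSB first: 011)
Double-and-add from P = (4, 27):
  bit 0 = 0: acc unchanged = O
  bit 1 = 1: acc = O + (33, 14) = (33, 14)
  bit 2 = 1: acc = (33, 14) + (14, 31) = (4, 14)

6P = (4, 14)


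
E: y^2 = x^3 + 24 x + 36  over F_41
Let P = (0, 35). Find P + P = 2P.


Doubling: s = (3 x1^2 + a) / (2 y1)
s = (3*0^2 + 24) / (2*35) mod 41 = 39
x3 = s^2 - 2 x1 mod 41 = 39^2 - 2*0 = 4
y3 = s (x1 - x3) - y1 mod 41 = 39 * (0 - 4) - 35 = 14

2P = (4, 14)


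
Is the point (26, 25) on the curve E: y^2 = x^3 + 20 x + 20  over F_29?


Check whether y^2 = x^3 + 20 x + 20 (mod 29) for (x, y) = (26, 25).
LHS: y^2 = 25^2 mod 29 = 16
RHS: x^3 + 20 x + 20 = 26^3 + 20*26 + 20 mod 29 = 20
LHS != RHS

No, not on the curve


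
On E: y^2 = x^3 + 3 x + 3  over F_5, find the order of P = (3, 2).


Compute successive multiples of P until we hit O:
  1P = (3, 2)
  2P = (4, 3)
  3P = (4, 2)
  4P = (3, 3)
  5P = O

ord(P) = 5


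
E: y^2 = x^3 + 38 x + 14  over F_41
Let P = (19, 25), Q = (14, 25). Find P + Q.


P != Q, so use the chord formula.
s = (y2 - y1) / (x2 - x1) = (0) / (36) mod 41 = 0
x3 = s^2 - x1 - x2 mod 41 = 0^2 - 19 - 14 = 8
y3 = s (x1 - x3) - y1 mod 41 = 0 * (19 - 8) - 25 = 16

P + Q = (8, 16)


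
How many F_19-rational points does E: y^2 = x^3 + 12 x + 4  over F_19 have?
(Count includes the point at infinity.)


For each x in F_19, count y with y^2 = x^3 + 12 x + 4 mod 19:
  x = 0: RHS = 4, y in [2, 17]  -> 2 point(s)
  x = 1: RHS = 17, y in [6, 13]  -> 2 point(s)
  x = 2: RHS = 17, y in [6, 13]  -> 2 point(s)
  x = 6: RHS = 7, y in [8, 11]  -> 2 point(s)
  x = 8: RHS = 4, y in [2, 17]  -> 2 point(s)
  x = 9: RHS = 5, y in [9, 10]  -> 2 point(s)
  x = 11: RHS = 4, y in [2, 17]  -> 2 point(s)
  x = 13: RHS = 1, y in [1, 18]  -> 2 point(s)
  x = 14: RHS = 9, y in [3, 16]  -> 2 point(s)
  x = 15: RHS = 6, y in [5, 14]  -> 2 point(s)
  x = 16: RHS = 17, y in [6, 13]  -> 2 point(s)
Affine points: 22. Add the point at infinity: total = 23.

#E(F_19) = 23


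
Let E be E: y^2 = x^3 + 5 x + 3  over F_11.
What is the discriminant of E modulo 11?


4 a^3 + 27 b^2 = 4*5^3 + 27*3^2 = 500 + 243 = 743
Delta = -16 * (743) = -11888
Delta mod 11 = 3

Delta = 3 (mod 11)


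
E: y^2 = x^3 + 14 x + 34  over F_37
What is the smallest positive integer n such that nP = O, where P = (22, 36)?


Compute successive multiples of P until we hit O:
  1P = (22, 36)
  2P = (5, 9)
  3P = (1, 30)
  4P = (2, 12)
  5P = (10, 8)
  6P = (31, 17)
  7P = (25, 32)
  8P = (0, 21)
  ... (continuing to 34P)
  34P = O

ord(P) = 34


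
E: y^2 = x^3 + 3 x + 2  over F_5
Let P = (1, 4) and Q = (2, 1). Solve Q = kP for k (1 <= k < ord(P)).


Enumerate multiples of P until we hit Q = (2, 1):
  1P = (1, 4)
  2P = (2, 4)
  3P = (2, 1)
Match found at i = 3.

k = 3


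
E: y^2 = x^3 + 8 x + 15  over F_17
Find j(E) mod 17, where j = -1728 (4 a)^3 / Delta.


Delta = -16(4 a^3 + 27 b^2) mod 17 = 14
-1728 * (4 a)^3 = -1728 * (4*8)^3 mod 17 = 3
j = 3 * 14^(-1) mod 17 = 16

j = 16 (mod 17)


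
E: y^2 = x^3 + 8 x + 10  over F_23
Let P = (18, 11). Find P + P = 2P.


Doubling: s = (3 x1^2 + a) / (2 y1)
s = (3*18^2 + 8) / (2*11) mod 23 = 9
x3 = s^2 - 2 x1 mod 23 = 9^2 - 2*18 = 22
y3 = s (x1 - x3) - y1 mod 23 = 9 * (18 - 22) - 11 = 22

2P = (22, 22)


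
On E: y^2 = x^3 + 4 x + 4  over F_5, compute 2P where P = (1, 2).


k = 2 = 10_2 (binary, LSB first: 01)
Double-and-add from P = (1, 2):
  bit 0 = 0: acc unchanged = O
  bit 1 = 1: acc = O + (2, 0) = (2, 0)

2P = (2, 0)


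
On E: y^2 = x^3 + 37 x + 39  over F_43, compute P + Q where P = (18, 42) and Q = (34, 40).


P != Q, so use the chord formula.
s = (y2 - y1) / (x2 - x1) = (41) / (16) mod 43 = 16
x3 = s^2 - x1 - x2 mod 43 = 16^2 - 18 - 34 = 32
y3 = s (x1 - x3) - y1 mod 43 = 16 * (18 - 32) - 42 = 35

P + Q = (32, 35)


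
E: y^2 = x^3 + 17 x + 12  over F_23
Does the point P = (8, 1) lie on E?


Check whether y^2 = x^3 + 17 x + 12 (mod 23) for (x, y) = (8, 1).
LHS: y^2 = 1^2 mod 23 = 1
RHS: x^3 + 17 x + 12 = 8^3 + 17*8 + 12 mod 23 = 16
LHS != RHS

No, not on the curve


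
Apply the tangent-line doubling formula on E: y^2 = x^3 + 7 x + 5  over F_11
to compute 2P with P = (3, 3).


Doubling: s = (3 x1^2 + a) / (2 y1)
s = (3*3^2 + 7) / (2*3) mod 11 = 2
x3 = s^2 - 2 x1 mod 11 = 2^2 - 2*3 = 9
y3 = s (x1 - x3) - y1 mod 11 = 2 * (3 - 9) - 3 = 7

2P = (9, 7)


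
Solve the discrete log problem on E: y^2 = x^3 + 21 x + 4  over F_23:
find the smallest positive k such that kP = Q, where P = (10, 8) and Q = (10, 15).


Enumerate multiples of P until we hit Q = (10, 15):
  1P = (10, 8)
  2P = (11, 5)
  3P = (11, 18)
  4P = (10, 15)
Match found at i = 4.

k = 4


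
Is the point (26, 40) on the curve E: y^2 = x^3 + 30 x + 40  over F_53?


Check whether y^2 = x^3 + 30 x + 40 (mod 53) for (x, y) = (26, 40).
LHS: y^2 = 40^2 mod 53 = 10
RHS: x^3 + 30 x + 40 = 26^3 + 30*26 + 40 mod 53 = 5
LHS != RHS

No, not on the curve


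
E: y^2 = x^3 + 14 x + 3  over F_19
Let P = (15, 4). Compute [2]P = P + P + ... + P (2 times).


k = 2 = 10_2 (binary, LSB first: 01)
Double-and-add from P = (15, 4):
  bit 0 = 0: acc unchanged = O
  bit 1 = 1: acc = O + (17, 9) = (17, 9)

2P = (17, 9)


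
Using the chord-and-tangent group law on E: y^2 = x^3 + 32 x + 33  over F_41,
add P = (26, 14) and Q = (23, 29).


P != Q, so use the chord formula.
s = (y2 - y1) / (x2 - x1) = (15) / (38) mod 41 = 36
x3 = s^2 - x1 - x2 mod 41 = 36^2 - 26 - 23 = 17
y3 = s (x1 - x3) - y1 mod 41 = 36 * (26 - 17) - 14 = 23

P + Q = (17, 23)


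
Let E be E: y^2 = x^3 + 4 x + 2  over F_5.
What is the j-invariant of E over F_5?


Delta = -16(4 a^3 + 27 b^2) mod 5 = 1
-1728 * (4 a)^3 = -1728 * (4*4)^3 mod 5 = 2
j = 2 * 1^(-1) mod 5 = 2

j = 2 (mod 5)


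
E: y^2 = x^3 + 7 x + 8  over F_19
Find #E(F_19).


For each x in F_19, count y with y^2 = x^3 + 7 x + 8 mod 19:
  x = 1: RHS = 16, y in [4, 15]  -> 2 point(s)
  x = 2: RHS = 11, y in [7, 12]  -> 2 point(s)
  x = 4: RHS = 5, y in [9, 10]  -> 2 point(s)
  x = 5: RHS = 16, y in [4, 15]  -> 2 point(s)
  x = 6: RHS = 0, y in [0]  -> 1 point(s)
  x = 7: RHS = 1, y in [1, 18]  -> 2 point(s)
  x = 8: RHS = 6, y in [5, 14]  -> 2 point(s)
  x = 13: RHS = 16, y in [4, 15]  -> 2 point(s)
  x = 14: RHS = 0, y in [0]  -> 1 point(s)
  x = 15: RHS = 11, y in [7, 12]  -> 2 point(s)
  x = 16: RHS = 17, y in [6, 13]  -> 2 point(s)
  x = 17: RHS = 5, y in [9, 10]  -> 2 point(s)
  x = 18: RHS = 0, y in [0]  -> 1 point(s)
Affine points: 23. Add the point at infinity: total = 24.

#E(F_19) = 24


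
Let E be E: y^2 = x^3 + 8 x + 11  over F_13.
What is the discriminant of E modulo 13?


4 a^3 + 27 b^2 = 4*8^3 + 27*11^2 = 2048 + 3267 = 5315
Delta = -16 * (5315) = -85040
Delta mod 13 = 6

Delta = 6 (mod 13)


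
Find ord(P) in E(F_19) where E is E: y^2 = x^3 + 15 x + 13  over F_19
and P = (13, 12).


Compute successive multiples of P until we hit O:
  1P = (13, 12)
  2P = (16, 13)
  3P = (7, 9)
  4P = (4, 2)
  5P = (3, 16)
  6P = (10, 2)
  7P = (5, 2)
  8P = (18, 15)
  ... (continuing to 17P)
  17P = O

ord(P) = 17


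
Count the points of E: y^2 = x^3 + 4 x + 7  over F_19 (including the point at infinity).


For each x in F_19, count y with y^2 = x^3 + 4 x + 7 mod 19:
  x = 0: RHS = 7, y in [8, 11]  -> 2 point(s)
  x = 2: RHS = 4, y in [2, 17]  -> 2 point(s)
  x = 4: RHS = 11, y in [7, 12]  -> 2 point(s)
  x = 5: RHS = 0, y in [0]  -> 1 point(s)
  x = 6: RHS = 0, y in [0]  -> 1 point(s)
  x = 7: RHS = 17, y in [6, 13]  -> 2 point(s)
  x = 8: RHS = 0, y in [0]  -> 1 point(s)
  x = 12: RHS = 16, y in [4, 15]  -> 2 point(s)
  x = 16: RHS = 6, y in [5, 14]  -> 2 point(s)
Affine points: 15. Add the point at infinity: total = 16.

#E(F_19) = 16


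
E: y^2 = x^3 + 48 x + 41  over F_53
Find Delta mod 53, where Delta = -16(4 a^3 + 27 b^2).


4 a^3 + 27 b^2 = 4*48^3 + 27*41^2 = 442368 + 45387 = 487755
Delta = -16 * (487755) = -7804080
Delta mod 53 = 11

Delta = 11 (mod 53)


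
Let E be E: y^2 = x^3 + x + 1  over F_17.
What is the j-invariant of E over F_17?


Delta = -16(4 a^3 + 27 b^2) mod 17 = 14
-1728 * (4 a)^3 = -1728 * (4*1)^3 mod 17 = 10
j = 10 * 14^(-1) mod 17 = 8

j = 8 (mod 17)


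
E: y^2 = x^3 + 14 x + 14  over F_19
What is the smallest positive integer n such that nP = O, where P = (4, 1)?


Compute successive multiples of P until we hit O:
  1P = (4, 1)
  2P = (3, 11)
  3P = (17, 15)
  4P = (14, 16)
  5P = (8, 12)
  6P = (11, 13)
  7P = (5, 0)
  8P = (11, 6)
  ... (continuing to 14P)
  14P = O

ord(P) = 14


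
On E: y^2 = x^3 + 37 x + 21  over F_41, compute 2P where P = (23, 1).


Doubling: s = (3 x1^2 + a) / (2 y1)
s = (3*23^2 + 37) / (2*1) mod 41 = 33
x3 = s^2 - 2 x1 mod 41 = 33^2 - 2*23 = 18
y3 = s (x1 - x3) - y1 mod 41 = 33 * (23 - 18) - 1 = 0

2P = (18, 0)


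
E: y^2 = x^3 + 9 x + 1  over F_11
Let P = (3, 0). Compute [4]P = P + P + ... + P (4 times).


k = 4 = 100_2 (binary, LSB first: 001)
Double-and-add from P = (3, 0):
  bit 0 = 0: acc unchanged = O
  bit 1 = 0: acc unchanged = O
  bit 2 = 1: acc = O + O = O

4P = O


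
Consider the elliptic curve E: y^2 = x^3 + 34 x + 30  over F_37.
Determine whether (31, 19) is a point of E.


Check whether y^2 = x^3 + 34 x + 30 (mod 37) for (x, y) = (31, 19).
LHS: y^2 = 19^2 mod 37 = 28
RHS: x^3 + 34 x + 30 = 31^3 + 34*31 + 30 mod 37 = 17
LHS != RHS

No, not on the curve


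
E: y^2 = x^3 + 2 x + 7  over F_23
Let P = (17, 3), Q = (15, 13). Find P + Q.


P != Q, so use the chord formula.
s = (y2 - y1) / (x2 - x1) = (10) / (21) mod 23 = 18
x3 = s^2 - x1 - x2 mod 23 = 18^2 - 17 - 15 = 16
y3 = s (x1 - x3) - y1 mod 23 = 18 * (17 - 16) - 3 = 15

P + Q = (16, 15)


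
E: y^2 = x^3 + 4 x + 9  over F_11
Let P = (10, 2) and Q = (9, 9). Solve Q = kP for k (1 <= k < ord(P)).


Enumerate multiples of P until we hit Q = (9, 9):
  1P = (10, 2)
  2P = (3, 2)
  3P = (9, 9)
Match found at i = 3.

k = 3


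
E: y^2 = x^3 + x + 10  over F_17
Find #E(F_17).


For each x in F_17, count y with y^2 = x^3 + 1 x + 10 mod 17:
  x = 5: RHS = 4, y in [2, 15]  -> 2 point(s)
  x = 9: RHS = 0, y in [0]  -> 1 point(s)
  x = 10: RHS = 0, y in [0]  -> 1 point(s)
  x = 11: RHS = 9, y in [3, 14]  -> 2 point(s)
  x = 12: RHS = 16, y in [4, 13]  -> 2 point(s)
  x = 15: RHS = 0, y in [0]  -> 1 point(s)
  x = 16: RHS = 8, y in [5, 12]  -> 2 point(s)
Affine points: 11. Add the point at infinity: total = 12.

#E(F_17) = 12


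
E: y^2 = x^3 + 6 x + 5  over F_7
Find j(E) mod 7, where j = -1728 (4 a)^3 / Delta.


Delta = -16(4 a^3 + 27 b^2) mod 7 = 2
-1728 * (4 a)^3 = -1728 * (4*6)^3 mod 7 = 6
j = 6 * 2^(-1) mod 7 = 3

j = 3 (mod 7)


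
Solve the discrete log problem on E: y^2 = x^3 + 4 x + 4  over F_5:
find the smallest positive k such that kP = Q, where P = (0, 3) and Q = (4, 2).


Enumerate multiples of P until we hit Q = (4, 2):
  1P = (0, 3)
  2P = (1, 3)
  3P = (4, 2)
Match found at i = 3.

k = 3


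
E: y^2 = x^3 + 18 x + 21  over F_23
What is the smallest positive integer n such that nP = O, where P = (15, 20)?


Compute successive multiples of P until we hit O:
  1P = (15, 20)
  2P = (22, 18)
  3P = (18, 17)
  4P = (14, 2)
  5P = (19, 0)
  6P = (14, 21)
  7P = (18, 6)
  8P = (22, 5)
  ... (continuing to 10P)
  10P = O

ord(P) = 10


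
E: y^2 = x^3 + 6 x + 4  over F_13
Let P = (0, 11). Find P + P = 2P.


Doubling: s = (3 x1^2 + a) / (2 y1)
s = (3*0^2 + 6) / (2*11) mod 13 = 5
x3 = s^2 - 2 x1 mod 13 = 5^2 - 2*0 = 12
y3 = s (x1 - x3) - y1 mod 13 = 5 * (0 - 12) - 11 = 7

2P = (12, 7)


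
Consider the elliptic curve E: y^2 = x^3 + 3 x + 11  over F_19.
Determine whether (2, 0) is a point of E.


Check whether y^2 = x^3 + 3 x + 11 (mod 19) for (x, y) = (2, 0).
LHS: y^2 = 0^2 mod 19 = 0
RHS: x^3 + 3 x + 11 = 2^3 + 3*2 + 11 mod 19 = 6
LHS != RHS

No, not on the curve


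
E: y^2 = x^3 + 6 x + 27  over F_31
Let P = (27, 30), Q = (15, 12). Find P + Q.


P != Q, so use the chord formula.
s = (y2 - y1) / (x2 - x1) = (13) / (19) mod 31 = 17
x3 = s^2 - x1 - x2 mod 31 = 17^2 - 27 - 15 = 30
y3 = s (x1 - x3) - y1 mod 31 = 17 * (27 - 30) - 30 = 12

P + Q = (30, 12)


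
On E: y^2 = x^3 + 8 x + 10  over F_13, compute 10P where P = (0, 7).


k = 10 = 1010_2 (binary, LSB first: 0101)
Double-and-add from P = (0, 7):
  bit 0 = 0: acc unchanged = O
  bit 1 = 1: acc = O + (12, 1) = (12, 1)
  bit 2 = 0: acc unchanged = (12, 1)
  bit 3 = 1: acc = (12, 1) + (6, 12) = (11, 8)

10P = (11, 8)


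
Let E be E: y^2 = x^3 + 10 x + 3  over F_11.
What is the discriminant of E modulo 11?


4 a^3 + 27 b^2 = 4*10^3 + 27*3^2 = 4000 + 243 = 4243
Delta = -16 * (4243) = -67888
Delta mod 11 = 4

Delta = 4 (mod 11)


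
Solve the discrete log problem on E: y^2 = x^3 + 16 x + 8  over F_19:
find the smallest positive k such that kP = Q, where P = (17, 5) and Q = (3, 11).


Enumerate multiples of P until we hit Q = (3, 11):
  1P = (17, 5)
  2P = (5, 2)
  3P = (3, 8)
  4P = (10, 3)
  5P = (1, 5)
  6P = (1, 14)
  7P = (10, 16)
  8P = (3, 11)
Match found at i = 8.

k = 8


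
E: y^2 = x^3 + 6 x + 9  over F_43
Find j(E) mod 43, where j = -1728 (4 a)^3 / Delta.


Delta = -16(4 a^3 + 27 b^2) mod 43 = 32
-1728 * (4 a)^3 = -1728 * (4*6)^3 mod 43 = 4
j = 4 * 32^(-1) mod 43 = 27

j = 27 (mod 43)


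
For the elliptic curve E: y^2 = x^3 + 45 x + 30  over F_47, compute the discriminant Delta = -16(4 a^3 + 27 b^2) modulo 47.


4 a^3 + 27 b^2 = 4*45^3 + 27*30^2 = 364500 + 24300 = 388800
Delta = -16 * (388800) = -6220800
Delta mod 47 = 26

Delta = 26 (mod 47)


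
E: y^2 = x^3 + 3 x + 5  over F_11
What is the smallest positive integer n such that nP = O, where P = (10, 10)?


Compute successive multiples of P until we hit O:
  1P = (10, 10)
  2P = (0, 4)
  3P = (4, 9)
  4P = (1, 8)
  5P = (1, 3)
  6P = (4, 2)
  7P = (0, 7)
  8P = (10, 1)
  ... (continuing to 9P)
  9P = O

ord(P) = 9


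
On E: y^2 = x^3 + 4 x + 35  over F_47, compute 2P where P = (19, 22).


Doubling: s = (3 x1^2 + a) / (2 y1)
s = (3*19^2 + 4) / (2*22) mod 47 = 45
x3 = s^2 - 2 x1 mod 47 = 45^2 - 2*19 = 13
y3 = s (x1 - x3) - y1 mod 47 = 45 * (19 - 13) - 22 = 13

2P = (13, 13)


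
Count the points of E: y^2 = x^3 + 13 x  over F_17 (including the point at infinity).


For each x in F_17, count y with y^2 = x^3 + 13 x + 0 mod 17:
  x = 0: RHS = 0, y in [0]  -> 1 point(s)
  x = 2: RHS = 0, y in [0]  -> 1 point(s)
  x = 3: RHS = 15, y in [7, 10]  -> 2 point(s)
  x = 7: RHS = 9, y in [3, 14]  -> 2 point(s)
  x = 8: RHS = 4, y in [2, 15]  -> 2 point(s)
  x = 9: RHS = 13, y in [8, 9]  -> 2 point(s)
  x = 10: RHS = 8, y in [5, 12]  -> 2 point(s)
  x = 14: RHS = 2, y in [6, 11]  -> 2 point(s)
  x = 15: RHS = 0, y in [0]  -> 1 point(s)
Affine points: 15. Add the point at infinity: total = 16.

#E(F_17) = 16


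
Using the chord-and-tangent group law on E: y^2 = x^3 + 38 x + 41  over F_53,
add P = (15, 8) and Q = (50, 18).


P != Q, so use the chord formula.
s = (y2 - y1) / (x2 - x1) = (10) / (35) mod 53 = 23
x3 = s^2 - x1 - x2 mod 53 = 23^2 - 15 - 50 = 40
y3 = s (x1 - x3) - y1 mod 53 = 23 * (15 - 40) - 8 = 0

P + Q = (40, 0)


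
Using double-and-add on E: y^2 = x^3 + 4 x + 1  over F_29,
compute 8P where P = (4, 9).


k = 8 = 1000_2 (binary, LSB first: 0001)
Double-and-add from P = (4, 9):
  bit 0 = 0: acc unchanged = O
  bit 1 = 0: acc unchanged = O
  bit 2 = 0: acc unchanged = O
  bit 3 = 1: acc = O + (11, 10) = (11, 10)

8P = (11, 10)


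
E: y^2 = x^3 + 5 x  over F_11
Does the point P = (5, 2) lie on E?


Check whether y^2 = x^3 + 5 x + 0 (mod 11) for (x, y) = (5, 2).
LHS: y^2 = 2^2 mod 11 = 4
RHS: x^3 + 5 x + 0 = 5^3 + 5*5 + 0 mod 11 = 7
LHS != RHS

No, not on the curve


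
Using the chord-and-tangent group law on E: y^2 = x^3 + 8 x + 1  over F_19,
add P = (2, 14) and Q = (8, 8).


P != Q, so use the chord formula.
s = (y2 - y1) / (x2 - x1) = (13) / (6) mod 19 = 18
x3 = s^2 - x1 - x2 mod 19 = 18^2 - 2 - 8 = 10
y3 = s (x1 - x3) - y1 mod 19 = 18 * (2 - 10) - 14 = 13

P + Q = (10, 13)


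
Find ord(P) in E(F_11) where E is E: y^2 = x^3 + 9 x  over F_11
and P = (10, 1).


Compute successive multiples of P until we hit O:
  1P = (10, 1)
  2P = (5, 7)
  3P = (8, 1)
  4P = (4, 10)
  5P = (2, 9)
  6P = (0, 0)
  7P = (2, 2)
  8P = (4, 1)
  ... (continuing to 12P)
  12P = O

ord(P) = 12


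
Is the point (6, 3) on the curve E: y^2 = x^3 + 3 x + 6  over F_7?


Check whether y^2 = x^3 + 3 x + 6 (mod 7) for (x, y) = (6, 3).
LHS: y^2 = 3^2 mod 7 = 2
RHS: x^3 + 3 x + 6 = 6^3 + 3*6 + 6 mod 7 = 2
LHS = RHS

Yes, on the curve


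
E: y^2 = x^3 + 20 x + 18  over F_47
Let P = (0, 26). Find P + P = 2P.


Doubling: s = (3 x1^2 + a) / (2 y1)
s = (3*0^2 + 20) / (2*26) mod 47 = 4
x3 = s^2 - 2 x1 mod 47 = 4^2 - 2*0 = 16
y3 = s (x1 - x3) - y1 mod 47 = 4 * (0 - 16) - 26 = 4

2P = (16, 4)


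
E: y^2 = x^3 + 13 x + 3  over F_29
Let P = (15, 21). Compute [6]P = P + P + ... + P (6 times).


k = 6 = 110_2 (binary, LSB first: 011)
Double-and-add from P = (15, 21):
  bit 0 = 0: acc unchanged = O
  bit 1 = 1: acc = O + (21, 5) = (21, 5)
  bit 2 = 1: acc = (21, 5) + (23, 12) = (19, 2)

6P = (19, 2)


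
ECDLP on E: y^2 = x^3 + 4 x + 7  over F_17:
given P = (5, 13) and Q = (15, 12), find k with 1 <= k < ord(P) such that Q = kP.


Enumerate multiples of P until we hit Q = (15, 12):
  1P = (5, 13)
  2P = (15, 5)
  3P = (16, 6)
  4P = (12, 10)
  5P = (4, 6)
  6P = (6, 14)
  7P = (7, 2)
  8P = (14, 11)
  9P = (14, 6)
  10P = (7, 15)
  11P = (6, 3)
  12P = (4, 11)
  13P = (12, 7)
  14P = (16, 11)
  15P = (15, 12)
Match found at i = 15.

k = 15


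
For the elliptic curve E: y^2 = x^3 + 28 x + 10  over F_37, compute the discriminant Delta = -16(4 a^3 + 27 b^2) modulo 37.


4 a^3 + 27 b^2 = 4*28^3 + 27*10^2 = 87808 + 2700 = 90508
Delta = -16 * (90508) = -1448128
Delta mod 37 = 15

Delta = 15 (mod 37)


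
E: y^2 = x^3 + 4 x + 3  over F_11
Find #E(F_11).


For each x in F_11, count y with y^2 = x^3 + 4 x + 3 mod 11:
  x = 0: RHS = 3, y in [5, 6]  -> 2 point(s)
  x = 3: RHS = 9, y in [3, 8]  -> 2 point(s)
  x = 5: RHS = 5, y in [4, 7]  -> 2 point(s)
  x = 6: RHS = 1, y in [1, 10]  -> 2 point(s)
  x = 7: RHS = 0, y in [0]  -> 1 point(s)
  x = 9: RHS = 9, y in [3, 8]  -> 2 point(s)
  x = 10: RHS = 9, y in [3, 8]  -> 2 point(s)
Affine points: 13. Add the point at infinity: total = 14.

#E(F_11) = 14


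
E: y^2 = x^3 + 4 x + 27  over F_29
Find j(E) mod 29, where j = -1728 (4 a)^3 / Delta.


Delta = -16(4 a^3 + 27 b^2) mod 29 = 5
-1728 * (4 a)^3 = -1728 * (4*4)^3 mod 29 = 26
j = 26 * 5^(-1) mod 29 = 11

j = 11 (mod 29)


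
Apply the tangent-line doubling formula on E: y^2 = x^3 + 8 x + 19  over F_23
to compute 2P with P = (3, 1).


Doubling: s = (3 x1^2 + a) / (2 y1)
s = (3*3^2 + 8) / (2*1) mod 23 = 6
x3 = s^2 - 2 x1 mod 23 = 6^2 - 2*3 = 7
y3 = s (x1 - x3) - y1 mod 23 = 6 * (3 - 7) - 1 = 21

2P = (7, 21)


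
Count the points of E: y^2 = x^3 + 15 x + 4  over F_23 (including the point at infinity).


For each x in F_23, count y with y^2 = x^3 + 15 x + 4 mod 23:
  x = 0: RHS = 4, y in [2, 21]  -> 2 point(s)
  x = 4: RHS = 13, y in [6, 17]  -> 2 point(s)
  x = 10: RHS = 4, y in [2, 21]  -> 2 point(s)
  x = 12: RHS = 3, y in [7, 16]  -> 2 point(s)
  x = 13: RHS = 4, y in [2, 21]  -> 2 point(s)
  x = 15: RHS = 16, y in [4, 19]  -> 2 point(s)
  x = 16: RHS = 16, y in [4, 19]  -> 2 point(s)
  x = 19: RHS = 18, y in [8, 15]  -> 2 point(s)
  x = 20: RHS = 1, y in [1, 22]  -> 2 point(s)
  x = 21: RHS = 12, y in [9, 14]  -> 2 point(s)
Affine points: 20. Add the point at infinity: total = 21.

#E(F_23) = 21


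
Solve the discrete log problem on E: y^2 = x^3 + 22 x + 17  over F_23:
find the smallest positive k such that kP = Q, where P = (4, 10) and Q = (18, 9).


Enumerate multiples of P until we hit Q = (18, 9):
  1P = (4, 10)
  2P = (10, 15)
  3P = (18, 9)
Match found at i = 3.

k = 3


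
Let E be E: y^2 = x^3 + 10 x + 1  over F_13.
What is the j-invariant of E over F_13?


Delta = -16(4 a^3 + 27 b^2) mod 13 = 9
-1728 * (4 a)^3 = -1728 * (4*10)^3 mod 13 = 1
j = 1 * 9^(-1) mod 13 = 3

j = 3 (mod 13)


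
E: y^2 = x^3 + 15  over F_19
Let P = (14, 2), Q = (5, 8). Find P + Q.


P != Q, so use the chord formula.
s = (y2 - y1) / (x2 - x1) = (6) / (10) mod 19 = 12
x3 = s^2 - x1 - x2 mod 19 = 12^2 - 14 - 5 = 11
y3 = s (x1 - x3) - y1 mod 19 = 12 * (14 - 11) - 2 = 15

P + Q = (11, 15)


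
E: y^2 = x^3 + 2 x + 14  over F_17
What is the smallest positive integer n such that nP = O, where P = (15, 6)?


Compute successive multiples of P until we hit O:
  1P = (15, 6)
  2P = (3, 8)
  3P = (8, 7)
  4P = (2, 14)
  5P = (4, 16)
  6P = (14, 7)
  7P = (6, 2)
  8P = (9, 8)
  ... (continuing to 22P)
  22P = O

ord(P) = 22


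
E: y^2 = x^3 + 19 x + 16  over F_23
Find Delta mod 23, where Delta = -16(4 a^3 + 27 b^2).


4 a^3 + 27 b^2 = 4*19^3 + 27*16^2 = 27436 + 6912 = 34348
Delta = -16 * (34348) = -549568
Delta mod 23 = 17

Delta = 17 (mod 23)


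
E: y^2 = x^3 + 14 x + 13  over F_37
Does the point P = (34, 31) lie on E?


Check whether y^2 = x^3 + 14 x + 13 (mod 37) for (x, y) = (34, 31).
LHS: y^2 = 31^2 mod 37 = 36
RHS: x^3 + 14 x + 13 = 34^3 + 14*34 + 13 mod 37 = 18
LHS != RHS

No, not on the curve


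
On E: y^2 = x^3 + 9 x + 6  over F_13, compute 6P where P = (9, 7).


k = 6 = 110_2 (binary, LSB first: 011)
Double-and-add from P = (9, 7):
  bit 0 = 0: acc unchanged = O
  bit 1 = 1: acc = O + (7, 3) = (7, 3)
  bit 2 = 1: acc = (7, 3) + (12, 10) = (10, 11)

6P = (10, 11)


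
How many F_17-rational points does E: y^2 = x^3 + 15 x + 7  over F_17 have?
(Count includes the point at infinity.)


For each x in F_17, count y with y^2 = x^3 + 15 x + 7 mod 17:
  x = 7: RHS = 13, y in [8, 9]  -> 2 point(s)
  x = 9: RHS = 4, y in [2, 15]  -> 2 point(s)
  x = 10: RHS = 1, y in [1, 16]  -> 2 point(s)
  x = 13: RHS = 2, y in [6, 11]  -> 2 point(s)
  x = 16: RHS = 8, y in [5, 12]  -> 2 point(s)
Affine points: 10. Add the point at infinity: total = 11.

#E(F_17) = 11


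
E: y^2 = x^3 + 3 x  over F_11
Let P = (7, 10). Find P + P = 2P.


Doubling: s = (3 x1^2 + a) / (2 y1)
s = (3*7^2 + 3) / (2*10) mod 11 = 2
x3 = s^2 - 2 x1 mod 11 = 2^2 - 2*7 = 1
y3 = s (x1 - x3) - y1 mod 11 = 2 * (7 - 1) - 10 = 2

2P = (1, 2)


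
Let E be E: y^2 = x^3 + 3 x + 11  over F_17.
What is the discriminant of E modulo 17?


4 a^3 + 27 b^2 = 4*3^3 + 27*11^2 = 108 + 3267 = 3375
Delta = -16 * (3375) = -54000
Delta mod 17 = 9

Delta = 9 (mod 17)


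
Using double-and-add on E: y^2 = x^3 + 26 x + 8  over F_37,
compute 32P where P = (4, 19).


k = 32 = 100000_2 (binary, LSB first: 000001)
Double-and-add from P = (4, 19):
  bit 0 = 0: acc unchanged = O
  bit 1 = 0: acc unchanged = O
  bit 2 = 0: acc unchanged = O
  bit 3 = 0: acc unchanged = O
  bit 4 = 0: acc unchanged = O
  bit 5 = 1: acc = O + (13, 29) = (13, 29)

32P = (13, 29)


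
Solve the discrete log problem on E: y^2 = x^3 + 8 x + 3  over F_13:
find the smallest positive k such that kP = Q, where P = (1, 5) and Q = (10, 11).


Enumerate multiples of P until we hit Q = (10, 11):
  1P = (1, 5)
  2P = (10, 2)
  3P = (5, 5)
  4P = (7, 8)
  5P = (2, 1)
  6P = (0, 4)
  7P = (0, 9)
  8P = (2, 12)
  9P = (7, 5)
  10P = (5, 8)
  11P = (10, 11)
Match found at i = 11.

k = 11


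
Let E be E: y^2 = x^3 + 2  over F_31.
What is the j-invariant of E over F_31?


Delta = -16(4 a^3 + 27 b^2) mod 31 = 8
-1728 * (4 a)^3 = -1728 * (4*0)^3 mod 31 = 0
j = 0 * 8^(-1) mod 31 = 0

j = 0 (mod 31)


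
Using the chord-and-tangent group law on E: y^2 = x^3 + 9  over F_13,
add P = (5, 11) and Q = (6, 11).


P != Q, so use the chord formula.
s = (y2 - y1) / (x2 - x1) = (0) / (1) mod 13 = 0
x3 = s^2 - x1 - x2 mod 13 = 0^2 - 5 - 6 = 2
y3 = s (x1 - x3) - y1 mod 13 = 0 * (5 - 2) - 11 = 2

P + Q = (2, 2)


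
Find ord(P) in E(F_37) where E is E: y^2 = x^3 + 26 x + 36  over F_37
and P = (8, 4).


Compute successive multiples of P until we hit O:
  1P = (8, 4)
  2P = (12, 35)
  3P = (10, 36)
  4P = (16, 16)
  5P = (6, 36)
  6P = (20, 3)
  7P = (18, 3)
  8P = (21, 1)
  ... (continuing to 24P)
  24P = O

ord(P) = 24


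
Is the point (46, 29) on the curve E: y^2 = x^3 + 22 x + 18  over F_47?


Check whether y^2 = x^3 + 22 x + 18 (mod 47) for (x, y) = (46, 29).
LHS: y^2 = 29^2 mod 47 = 42
RHS: x^3 + 22 x + 18 = 46^3 + 22*46 + 18 mod 47 = 42
LHS = RHS

Yes, on the curve


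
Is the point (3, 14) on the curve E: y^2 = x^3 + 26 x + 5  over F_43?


Check whether y^2 = x^3 + 26 x + 5 (mod 43) for (x, y) = (3, 14).
LHS: y^2 = 14^2 mod 43 = 24
RHS: x^3 + 26 x + 5 = 3^3 + 26*3 + 5 mod 43 = 24
LHS = RHS

Yes, on the curve


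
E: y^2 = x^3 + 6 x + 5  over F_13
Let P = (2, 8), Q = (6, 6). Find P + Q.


P != Q, so use the chord formula.
s = (y2 - y1) / (x2 - x1) = (11) / (4) mod 13 = 6
x3 = s^2 - x1 - x2 mod 13 = 6^2 - 2 - 6 = 2
y3 = s (x1 - x3) - y1 mod 13 = 6 * (2 - 2) - 8 = 5

P + Q = (2, 5)


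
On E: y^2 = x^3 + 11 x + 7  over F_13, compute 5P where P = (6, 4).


k = 5 = 101_2 (binary, LSB first: 101)
Double-and-add from P = (6, 4):
  bit 0 = 1: acc = O + (6, 4) = (6, 4)
  bit 1 = 0: acc unchanged = (6, 4)
  bit 2 = 1: acc = (6, 4) + (9, 9) = (8, 10)

5P = (8, 10)


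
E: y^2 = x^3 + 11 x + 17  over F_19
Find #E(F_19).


For each x in F_19, count y with y^2 = x^3 + 11 x + 17 mod 19:
  x = 0: RHS = 17, y in [6, 13]  -> 2 point(s)
  x = 2: RHS = 9, y in [3, 16]  -> 2 point(s)
  x = 3: RHS = 1, y in [1, 18]  -> 2 point(s)
  x = 4: RHS = 11, y in [7, 12]  -> 2 point(s)
  x = 5: RHS = 7, y in [8, 11]  -> 2 point(s)
  x = 7: RHS = 0, y in [0]  -> 1 point(s)
  x = 8: RHS = 9, y in [3, 16]  -> 2 point(s)
  x = 9: RHS = 9, y in [3, 16]  -> 2 point(s)
  x = 10: RHS = 6, y in [5, 14]  -> 2 point(s)
  x = 11: RHS = 6, y in [5, 14]  -> 2 point(s)
  x = 13: RHS = 1, y in [1, 18]  -> 2 point(s)
  x = 15: RHS = 4, y in [2, 17]  -> 2 point(s)
  x = 17: RHS = 6, y in [5, 14]  -> 2 point(s)
  x = 18: RHS = 5, y in [9, 10]  -> 2 point(s)
Affine points: 27. Add the point at infinity: total = 28.

#E(F_19) = 28


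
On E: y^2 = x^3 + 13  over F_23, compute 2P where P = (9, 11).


Doubling: s = (3 x1^2 + a) / (2 y1)
s = (3*9^2 + 0) / (2*11) mod 23 = 10
x3 = s^2 - 2 x1 mod 23 = 10^2 - 2*9 = 13
y3 = s (x1 - x3) - y1 mod 23 = 10 * (9 - 13) - 11 = 18

2P = (13, 18)


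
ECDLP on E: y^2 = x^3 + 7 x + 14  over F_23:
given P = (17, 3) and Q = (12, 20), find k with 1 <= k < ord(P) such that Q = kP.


Enumerate multiples of P until we hit Q = (12, 20):
  1P = (17, 3)
  2P = (12, 20)
Match found at i = 2.

k = 2


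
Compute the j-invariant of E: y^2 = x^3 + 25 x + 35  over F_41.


Delta = -16(4 a^3 + 27 b^2) mod 41 = 18
-1728 * (4 a)^3 = -1728 * (4*25)^3 mod 41 = 22
j = 22 * 18^(-1) mod 41 = 24

j = 24 (mod 41)


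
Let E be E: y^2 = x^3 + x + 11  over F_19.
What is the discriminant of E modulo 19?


4 a^3 + 27 b^2 = 4*1^3 + 27*11^2 = 4 + 3267 = 3271
Delta = -16 * (3271) = -52336
Delta mod 19 = 9

Delta = 9 (mod 19)


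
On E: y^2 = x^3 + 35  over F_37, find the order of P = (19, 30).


Compute successive multiples of P until we hit O:
  1P = (19, 30)
  2P = (35, 29)
  3P = (32, 24)
  4P = (30, 32)
  5P = (18, 24)
  6P = (36, 16)
  7P = (28, 34)
  8P = (24, 13)
  ... (continuing to 49P)
  49P = O

ord(P) = 49


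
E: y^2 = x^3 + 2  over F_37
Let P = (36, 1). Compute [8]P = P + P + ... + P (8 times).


k = 8 = 1000_2 (binary, LSB first: 0001)
Double-and-add from P = (36, 1):
  bit 0 = 0: acc unchanged = O
  bit 1 = 0: acc unchanged = O
  bit 2 = 0: acc unchanged = O
  bit 3 = 1: acc = O + (33, 30) = (33, 30)

8P = (33, 30)


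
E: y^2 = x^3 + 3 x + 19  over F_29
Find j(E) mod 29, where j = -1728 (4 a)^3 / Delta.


Delta = -16(4 a^3 + 27 b^2) mod 29 = 22
-1728 * (4 a)^3 = -1728 * (4*3)^3 mod 29 = 1
j = 1 * 22^(-1) mod 29 = 4

j = 4 (mod 29)


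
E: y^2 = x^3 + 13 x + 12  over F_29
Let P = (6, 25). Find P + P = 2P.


Doubling: s = (3 x1^2 + a) / (2 y1)
s = (3*6^2 + 13) / (2*25) mod 29 = 3
x3 = s^2 - 2 x1 mod 29 = 3^2 - 2*6 = 26
y3 = s (x1 - x3) - y1 mod 29 = 3 * (6 - 26) - 25 = 2

2P = (26, 2)


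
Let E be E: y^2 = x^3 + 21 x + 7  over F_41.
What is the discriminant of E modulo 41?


4 a^3 + 27 b^2 = 4*21^3 + 27*7^2 = 37044 + 1323 = 38367
Delta = -16 * (38367) = -613872
Delta mod 41 = 21

Delta = 21 (mod 41)


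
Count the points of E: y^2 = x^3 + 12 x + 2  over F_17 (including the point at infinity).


For each x in F_17, count y with y^2 = x^3 + 12 x + 2 mod 17:
  x = 0: RHS = 2, y in [6, 11]  -> 2 point(s)
  x = 1: RHS = 15, y in [7, 10]  -> 2 point(s)
  x = 2: RHS = 0, y in [0]  -> 1 point(s)
  x = 5: RHS = 0, y in [0]  -> 1 point(s)
  x = 6: RHS = 1, y in [1, 16]  -> 2 point(s)
  x = 7: RHS = 4, y in [2, 15]  -> 2 point(s)
  x = 8: RHS = 15, y in [7, 10]  -> 2 point(s)
  x = 10: RHS = 0, y in [0]  -> 1 point(s)
  x = 12: RHS = 4, y in [2, 15]  -> 2 point(s)
  x = 13: RHS = 9, y in [3, 14]  -> 2 point(s)
  x = 15: RHS = 4, y in [2, 15]  -> 2 point(s)
Affine points: 19. Add the point at infinity: total = 20.

#E(F_17) = 20


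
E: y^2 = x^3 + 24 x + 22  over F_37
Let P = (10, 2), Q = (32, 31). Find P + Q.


P != Q, so use the chord formula.
s = (y2 - y1) / (x2 - x1) = (29) / (22) mod 37 = 3
x3 = s^2 - x1 - x2 mod 37 = 3^2 - 10 - 32 = 4
y3 = s (x1 - x3) - y1 mod 37 = 3 * (10 - 4) - 2 = 16

P + Q = (4, 16)


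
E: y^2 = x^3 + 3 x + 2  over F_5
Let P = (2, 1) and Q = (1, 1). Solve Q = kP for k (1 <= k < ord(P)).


Enumerate multiples of P until we hit Q = (1, 1):
  1P = (2, 1)
  2P = (1, 4)
  3P = (1, 1)
Match found at i = 3.

k = 3


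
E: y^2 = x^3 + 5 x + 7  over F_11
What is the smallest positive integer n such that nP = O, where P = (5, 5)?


Compute successive multiples of P until we hit O:
  1P = (5, 5)
  2P = (10, 10)
  3P = (8, 3)
  4P = (7, 0)
  5P = (8, 8)
  6P = (10, 1)
  7P = (5, 6)
  8P = O

ord(P) = 8


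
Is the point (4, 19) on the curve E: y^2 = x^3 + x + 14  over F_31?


Check whether y^2 = x^3 + 1 x + 14 (mod 31) for (x, y) = (4, 19).
LHS: y^2 = 19^2 mod 31 = 20
RHS: x^3 + 1 x + 14 = 4^3 + 1*4 + 14 mod 31 = 20
LHS = RHS

Yes, on the curve


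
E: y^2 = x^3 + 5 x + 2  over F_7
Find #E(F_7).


For each x in F_7, count y with y^2 = x^3 + 5 x + 2 mod 7:
  x = 0: RHS = 2, y in [3, 4]  -> 2 point(s)
  x = 1: RHS = 1, y in [1, 6]  -> 2 point(s)
  x = 3: RHS = 2, y in [3, 4]  -> 2 point(s)
  x = 4: RHS = 2, y in [3, 4]  -> 2 point(s)
Affine points: 8. Add the point at infinity: total = 9.

#E(F_7) = 9
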